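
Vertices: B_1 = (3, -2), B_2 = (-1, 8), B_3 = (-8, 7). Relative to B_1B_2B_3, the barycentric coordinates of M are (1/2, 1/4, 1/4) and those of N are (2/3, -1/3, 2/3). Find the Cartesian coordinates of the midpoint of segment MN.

(-15/8, 41/24)

Barycentric coordinates of the midpoint are the average: (7/12, -1/24, 11/24).
Converting: (7/12)·B_1 + (-1/24)·B_2 + (11/24)·B_3 = (-15/8, 41/24).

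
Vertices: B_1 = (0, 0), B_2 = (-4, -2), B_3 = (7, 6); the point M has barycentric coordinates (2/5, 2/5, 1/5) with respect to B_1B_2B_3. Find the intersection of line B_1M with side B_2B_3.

Line B_1M meets B_2B_3 where the B_1-coordinate vanishes; zeroing M's B_1-weight and renormalizing leaves B_2, B_3-weights 2/5 : 1/5 → (2/3, 1/3).
So N = (2/3)·B_2 + (1/3)·B_3 = (-1/3, 2/3).

(-1/3, 2/3)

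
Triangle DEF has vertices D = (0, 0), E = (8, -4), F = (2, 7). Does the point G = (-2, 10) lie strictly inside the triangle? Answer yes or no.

Barycentric coordinates of G: (13/32, -17/32, 9/8).
The three coordinates are positive, negative, positive; a point is interior exactly when all three are positive.

no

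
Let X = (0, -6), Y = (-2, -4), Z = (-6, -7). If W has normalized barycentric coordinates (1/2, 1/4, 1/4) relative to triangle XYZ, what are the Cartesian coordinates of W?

(-2, -23/4)

W = (1/2)·X + (1/4)·Y + (1/4)·Z.
x-coordinate: (1/2)·0 + (1/4)·(-2) + (1/4)·(-6) = -2.
y-coordinate: (1/2)·(-6) + (1/4)·(-4) + (1/4)·(-7) = -23/4.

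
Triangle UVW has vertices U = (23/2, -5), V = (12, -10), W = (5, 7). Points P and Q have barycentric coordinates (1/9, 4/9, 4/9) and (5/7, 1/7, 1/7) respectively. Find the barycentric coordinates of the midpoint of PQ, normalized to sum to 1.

Since both coordinate triples sum to 1, the midpoint's barycentrics are the componentwise average.
(1/9+5/7)/2 = 26/63; similarly 37/126 and 37/126.

(26/63, 37/126, 37/126)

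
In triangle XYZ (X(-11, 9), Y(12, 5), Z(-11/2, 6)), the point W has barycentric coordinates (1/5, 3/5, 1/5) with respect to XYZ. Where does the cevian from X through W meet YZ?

(61/8, 21/4)

Line XW meets YZ where the X-coordinate vanishes; zeroing W's X-weight and renormalizing leaves Y, Z-weights 3/5 : 1/5 → (3/4, 1/4).
So V = (3/4)·Y + (1/4)·Z = (61/8, 21/4).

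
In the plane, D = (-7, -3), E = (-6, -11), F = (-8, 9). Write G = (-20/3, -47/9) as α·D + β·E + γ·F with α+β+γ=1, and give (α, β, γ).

Signed area of the reference triangle: [DEF] = ½·((-7)·(-11−9) + (-6)·(9−(-3)) + (-8)·(-3−(-11))) = ½·(140 − 72 − 64) = 2.
[GEF] = ½·((-20/3)·(-11−9) + (-6)·(9−(-47/9)) + (-8)·(-47/9−(-11))) = ½·(400/3 − 256/3 − 416/9) = 8/9, so the D-coordinate is (8/9)/2 = 4/9.
[DGF] = ½·((-7)·(-47/9−9) + (-20/3)·(9−(-3)) + (-8)·(-3−(-47/9))) = ½·(896/9 − 80 − 160/9) = 8/9, so the E-coordinate is 4/9.
[DEG] = ½·((-7)·(-11−(-47/9)) + (-6)·(-47/9−(-3)) + (-20/3)·(-3−(-11))) = ½·(364/9 + 40/3 − 160/3) = 2/9, so the F-coordinate is 1/9.

(4/9, 4/9, 1/9)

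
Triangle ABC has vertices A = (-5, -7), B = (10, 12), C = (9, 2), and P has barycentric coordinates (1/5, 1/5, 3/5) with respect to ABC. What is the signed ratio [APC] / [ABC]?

1/5

The signed ratio [APC]/[ABC] equals the barycentric coordinate of P at vertex B, which is 1/5.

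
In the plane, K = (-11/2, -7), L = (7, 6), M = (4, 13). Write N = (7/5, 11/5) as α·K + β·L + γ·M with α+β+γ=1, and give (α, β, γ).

Signed area of the reference triangle: [KLM] = ½·((-11/2)·(6−13) + 7·(13−(-7)) + 4·(-7−6)) = ½·(77/2 + 140 − 52) = 253/4.
[NLM] = ½·((7/5)·(6−13) + 7·(13−(11/5)) + 4·(11/5−6)) = ½·(-49/5 + 378/5 − 76/5) = 253/10, so the K-coordinate is (253/10)/(253/4) = 2/5.
[KNM] = ½·((-11/2)·(11/5−13) + (7/5)·(13−(-7)) + 4·(-7−(11/5))) = ½·(297/5 + 28 − 184/5) = 253/10, so the L-coordinate is 2/5.
[KLN] = ½·((-11/2)·(6−(11/5)) + 7·(11/5−(-7)) + (7/5)·(-7−6)) = ½·(-209/10 + 322/5 − 91/5) = 253/20, so the M-coordinate is 1/5.

(2/5, 2/5, 1/5)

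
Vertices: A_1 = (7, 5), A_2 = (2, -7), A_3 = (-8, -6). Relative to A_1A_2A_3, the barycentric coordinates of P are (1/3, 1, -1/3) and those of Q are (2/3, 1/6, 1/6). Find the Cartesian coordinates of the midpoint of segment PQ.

Barycentric coordinates of the midpoint are the average: (1/2, 7/12, -1/12).
Converting: (1/2)·A_1 + (7/12)·A_2 + (-1/12)·A_3 = (16/3, -13/12).

(16/3, -13/12)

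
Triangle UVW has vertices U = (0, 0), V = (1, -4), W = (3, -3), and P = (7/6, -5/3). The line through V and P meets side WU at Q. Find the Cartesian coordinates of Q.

(6/5, -6/5)

Barycentric coordinates of P with respect to UVW: (1/2, 1/6, 1/3).
On side WU the V-coordinate is zero; dropping P's V-weight 1/6 and renormalizing the remaining 1/3 : 1/2 gives weights 2/5, 3/5 on W, U.
Q = (2/5)·(3, -3) + (3/5)·(0, 0) = (6/5, -6/5).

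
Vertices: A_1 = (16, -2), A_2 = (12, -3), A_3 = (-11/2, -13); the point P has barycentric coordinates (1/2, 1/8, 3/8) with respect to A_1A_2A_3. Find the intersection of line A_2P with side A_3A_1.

(95/14, -47/7)

Line A_2P meets A_3A_1 where the A_2-coordinate vanishes; zeroing P's A_2-weight and renormalizing leaves A_3, A_1-weights 3/8 : 1/2 → (3/7, 4/7).
So Q = (3/7)·A_3 + (4/7)·A_1 = (95/14, -47/7).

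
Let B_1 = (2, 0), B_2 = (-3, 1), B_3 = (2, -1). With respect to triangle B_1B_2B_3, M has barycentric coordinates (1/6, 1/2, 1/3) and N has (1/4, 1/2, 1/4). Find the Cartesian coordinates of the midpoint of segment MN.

(-1/2, 5/24)

Barycentric coordinates of the midpoint are the average: (5/24, 1/2, 7/24).
Converting: (5/24)·B_1 + (1/2)·B_2 + (7/24)·B_3 = (-1/2, 5/24).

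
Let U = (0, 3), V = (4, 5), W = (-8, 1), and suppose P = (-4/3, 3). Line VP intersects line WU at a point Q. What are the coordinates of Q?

(-4, 2)

Barycentric coordinates of P with respect to UVW: (1/3, 1/3, 1/3).
On side WU the V-coordinate is zero; dropping P's V-weight 1/3 and renormalizing the remaining 1/3 : 1/3 gives weights 1/2, 1/2 on W, U.
Q = (1/2)·(-8, 1) + (1/2)·(0, 3) = (-4, 2).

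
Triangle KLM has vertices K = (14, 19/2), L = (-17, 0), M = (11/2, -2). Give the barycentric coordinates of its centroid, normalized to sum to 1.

(1/3, 1/3, 1/3)

The centroid is the average of the vertices, so each weight is 1/3.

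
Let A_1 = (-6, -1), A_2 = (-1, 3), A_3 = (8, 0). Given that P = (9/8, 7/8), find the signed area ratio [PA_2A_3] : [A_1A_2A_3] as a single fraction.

[A_1A_2A_3] = ½·((-6)·(3−0) + (-1)·(0−(-1)) + 8·(-1−3)) = ½·(-18 − 1 − 32) = -51/2.
[PA_2A_3] = ½·((9/8)·(3−0) + (-1)·(0−(7/8)) + 8·(7/8−3)) = ½·(27/8 + 7/8 − 17) = -51/8, so the ratio is (-51/8)/(-51/2) = 1/4.

1/4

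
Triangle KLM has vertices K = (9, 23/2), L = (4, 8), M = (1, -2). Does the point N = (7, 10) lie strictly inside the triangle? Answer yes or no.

yes

Barycentric coordinates of N: (48/79, 30/79, 1/79).
The three coordinates are positive, positive, positive; a point is interior exactly when all three are positive.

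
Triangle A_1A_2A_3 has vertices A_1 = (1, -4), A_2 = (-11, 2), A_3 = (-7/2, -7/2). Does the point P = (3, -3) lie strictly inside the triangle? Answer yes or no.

no

Barycentric coordinates of P: (79/42, 11/42, -8/7).
The three coordinates are positive, positive, negative; a point is interior exactly when all three are positive.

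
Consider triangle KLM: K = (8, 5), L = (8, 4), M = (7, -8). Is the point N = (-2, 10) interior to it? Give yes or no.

no

Barycentric coordinates of N: (126, -135, 10).
The three coordinates are positive, negative, positive; a point is interior exactly when all three are positive.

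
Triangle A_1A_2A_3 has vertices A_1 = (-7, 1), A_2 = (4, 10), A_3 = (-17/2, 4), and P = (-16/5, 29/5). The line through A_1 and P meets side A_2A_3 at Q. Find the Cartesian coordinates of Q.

Barycentric coordinates of P with respect to A_1A_2A_3: (1/5, 2/5, 2/5).
On side A_2A_3 the A_1-coordinate is zero; dropping P's A_1-weight 1/5 and renormalizing the remaining 2/5 : 2/5 gives weights 1/2, 1/2 on A_2, A_3.
Q = (1/2)·(4, 10) + (1/2)·(-17/2, 4) = (-9/4, 7).

(-9/4, 7)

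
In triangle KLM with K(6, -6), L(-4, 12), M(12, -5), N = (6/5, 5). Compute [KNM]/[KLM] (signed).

3/5

[KLM] = ½·(6·(12−(-5)) + (-4)·(-5−(-6)) + 12·(-6−12)) = ½·(102 − 4 − 216) = -59.
[KNM] = ½·(6·(5−(-5)) + (6/5)·(-5−(-6)) + 12·(-6−5)) = ½·(60 + 6/5 − 132) = -177/5, so the ratio is (-177/5)/(-59) = 3/5.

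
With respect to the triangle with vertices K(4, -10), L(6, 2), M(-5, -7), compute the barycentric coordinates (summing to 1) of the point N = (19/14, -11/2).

Signed area of the reference triangle: [KLM] = ½·(4·(2−(-7)) + 6·(-7−(-10)) + (-5)·(-10−2)) = ½·(36 + 18 + 60) = 57.
[NLM] = ½·((19/14)·(2−(-7)) + 6·(-7−(-11/2)) + (-5)·(-11/2−2)) = ½·(171/14 − 9 + 75/2) = 285/14, so the K-coordinate is (285/14)/57 = 5/14.
[KNM] = ½·(4·(-11/2−(-7)) + (19/14)·(-7−(-10)) + (-5)·(-10−(-11/2))) = ½·(6 + 57/14 + 45/2) = 114/7, so the L-coordinate is 2/7.
[KLN] = ½·(4·(2−(-11/2)) + 6·(-11/2−(-10)) + (19/14)·(-10−2)) = ½·(30 + 27 − 114/7) = 285/14, so the M-coordinate is 5/14.
Check: 5/14 + 2/7 + 5/14 = 1.

(5/14, 2/7, 5/14)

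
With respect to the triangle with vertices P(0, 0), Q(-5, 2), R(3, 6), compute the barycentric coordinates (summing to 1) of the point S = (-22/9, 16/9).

(1/3, 5/9, 1/9)

Signed area of the reference triangle: [PQR] = ½·(0·(2−6) + (-5)·(6−0) + 3·(0−2)) = ½·(0 − 30 − 6) = -18.
[SQR] = ½·((-22/9)·(2−6) + (-5)·(6−(16/9)) + 3·(16/9−2)) = ½·(88/9 − 190/9 − 2/3) = -6, so the P-coordinate is (-6)/(-18) = 1/3.
[PSR] = ½·(0·(16/9−6) + (-22/9)·(6−0) + 3·(0−(16/9))) = ½·(0 − 44/3 − 16/3) = -10, so the Q-coordinate is 5/9.
[PQS] = ½·(0·(2−(16/9)) + (-5)·(16/9−0) + (-22/9)·(0−2)) = ½·(0 − 80/9 + 44/9) = -2, so the R-coordinate is 1/9.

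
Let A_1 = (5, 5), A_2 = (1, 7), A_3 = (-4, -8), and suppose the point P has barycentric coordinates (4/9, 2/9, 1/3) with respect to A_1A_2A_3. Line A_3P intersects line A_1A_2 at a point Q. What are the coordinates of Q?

(11/3, 17/3)

Line A_3P meets A_1A_2 where the A_3-coordinate vanishes; zeroing P's A_3-weight and renormalizing leaves A_1, A_2-weights 4/9 : 2/9 → (2/3, 1/3).
So Q = (2/3)·A_1 + (1/3)·A_2 = (11/3, 17/3).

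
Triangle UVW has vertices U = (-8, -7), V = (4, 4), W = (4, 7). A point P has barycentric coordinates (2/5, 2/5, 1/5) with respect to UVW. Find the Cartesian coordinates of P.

(-4/5, 1/5)

P = (2/5)·U + (2/5)·V + (1/5)·W.
x-coordinate: (2/5)·(-8) + (2/5)·4 + (1/5)·4 = -4/5.
y-coordinate: (2/5)·(-7) + (2/5)·4 + (1/5)·7 = 1/5.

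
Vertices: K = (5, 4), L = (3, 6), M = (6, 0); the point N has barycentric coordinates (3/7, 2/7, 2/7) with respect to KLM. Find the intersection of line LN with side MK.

(27/5, 12/5)

Line LN meets MK where the L-coordinate vanishes; zeroing N's L-weight and renormalizing leaves M, K-weights 2/7 : 3/7 → (2/5, 3/5).
So J = (2/5)·M + (3/5)·K = (27/5, 12/5).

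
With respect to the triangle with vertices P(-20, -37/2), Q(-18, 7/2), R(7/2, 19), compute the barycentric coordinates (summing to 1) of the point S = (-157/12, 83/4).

(-2/3, 3/2, 1/6)

Signed area of the reference triangle: [PQR] = ½·((-20)·(7/2−19) + (-18)·(19−(-37/2)) + (7/2)·(-37/2−(7/2))) = ½·(310 − 675 − 77) = -221.
[SQR] = ½·((-157/12)·(7/2−19) + (-18)·(19−(83/4)) + (7/2)·(83/4−(7/2))) = ½·(4867/24 + 63/2 + 483/8) = 442/3, so the P-coordinate is (442/3)/(-221) = -2/3.
[PSR] = ½·((-20)·(83/4−19) + (-157/12)·(19−(-37/2)) + (7/2)·(-37/2−(83/4))) = ½·(-35 − 3925/8 − 1099/8) = -663/2, so the Q-coordinate is 3/2.
[PQS] = ½·((-20)·(7/2−(83/4)) + (-18)·(83/4−(-37/2)) + (-157/12)·(-37/2−(7/2))) = ½·(345 − 1413/2 + 1727/6) = -221/6, so the R-coordinate is 1/6.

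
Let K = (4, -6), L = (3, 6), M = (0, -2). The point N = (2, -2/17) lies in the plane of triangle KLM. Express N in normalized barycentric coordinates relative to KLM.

(4/17, 6/17, 7/17)

Signed area of the reference triangle: [KLM] = ½·(4·(6−(-2)) + 3·(-2−(-6)) + 0·(-6−6)) = ½·(32 + 12 + 0) = 22.
[NLM] = ½·(2·(6−(-2)) + 3·(-2−(-2/17)) + 0·(-2/17−6)) = ½·(16 − 96/17 + 0) = 88/17, so the K-coordinate is (88/17)/22 = 4/17.
[KNM] = ½·(4·(-2/17−(-2)) + 2·(-2−(-6)) + 0·(-6−(-2/17))) = ½·(128/17 + 8 + 0) = 132/17, so the L-coordinate is 6/17.
[KLN] = ½·(4·(6−(-2/17)) + 3·(-2/17−(-6)) + 2·(-6−6)) = ½·(416/17 + 300/17 − 24) = 154/17, so the M-coordinate is 7/17.
Check: 4/17 + 6/17 + 7/17 = 1.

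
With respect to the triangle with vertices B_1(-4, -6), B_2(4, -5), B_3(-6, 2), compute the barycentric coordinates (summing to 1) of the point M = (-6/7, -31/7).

Signed area of the reference triangle: [B_1B_2B_3] = ½·((-4)·(-5−2) + 4·(2−(-6)) + (-6)·(-6−(-5))) = ½·(28 + 32 + 6) = 33.
[MB_2B_3] = ½·((-6/7)·(-5−2) + 4·(2−(-31/7)) + (-6)·(-31/7−(-5))) = ½·(6 + 180/7 − 24/7) = 99/7, so the B_1-coordinate is (99/7)/33 = 3/7.
[B_1MB_3] = ½·((-4)·(-31/7−2) + (-6/7)·(2−(-6)) + (-6)·(-6−(-31/7))) = ½·(180/7 − 48/7 + 66/7) = 99/7, so the B_2-coordinate is 3/7.
[B_1B_2M] = ½·((-4)·(-5−(-31/7)) + 4·(-31/7−(-6)) + (-6/7)·(-6−(-5))) = ½·(16/7 + 44/7 + 6/7) = 33/7, so the B_3-coordinate is 1/7.

(3/7, 3/7, 1/7)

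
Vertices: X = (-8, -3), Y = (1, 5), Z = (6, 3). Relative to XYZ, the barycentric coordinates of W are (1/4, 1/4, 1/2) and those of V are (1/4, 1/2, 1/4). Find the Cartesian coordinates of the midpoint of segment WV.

Barycentric coordinates of the midpoint are the average: (1/4, 3/8, 3/8).
Converting: (1/4)·X + (3/8)·Y + (3/8)·Z = (5/8, 9/4).

(5/8, 9/4)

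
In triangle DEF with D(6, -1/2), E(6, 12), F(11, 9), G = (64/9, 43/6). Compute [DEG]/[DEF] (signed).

[DEF] = ½·(6·(12−9) + 6·(9−(-1/2)) + 11·(-1/2−12)) = ½·(18 + 57 − 275/2) = -125/4.
[DEG] = ½·(6·(12−(43/6)) + 6·(43/6−(-1/2)) + (64/9)·(-1/2−12)) = ½·(29 + 46 − 800/9) = -125/18, so the ratio is (-125/18)/(-125/4) = 2/9.

2/9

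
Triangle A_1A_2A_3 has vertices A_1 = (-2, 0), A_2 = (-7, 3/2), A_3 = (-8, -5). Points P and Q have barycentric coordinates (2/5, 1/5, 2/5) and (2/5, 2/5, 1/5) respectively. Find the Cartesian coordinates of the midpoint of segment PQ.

(-53/10, -21/20)

Barycentric coordinates of the midpoint are the average: (2/5, 3/10, 3/10).
Converting: (2/5)·A_1 + (3/10)·A_2 + (3/10)·A_3 = (-53/10, -21/20).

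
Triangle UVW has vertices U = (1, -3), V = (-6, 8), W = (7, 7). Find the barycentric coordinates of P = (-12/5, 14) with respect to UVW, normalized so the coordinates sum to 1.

(-3/5, 1, 3/5)

Signed area of the reference triangle: [UVW] = ½·(1·(8−7) + (-6)·(7−(-3)) + 7·(-3−8)) = ½·(1 − 60 − 77) = -68.
[PVW] = ½·((-12/5)·(8−7) + (-6)·(7−14) + 7·(14−8)) = ½·(-12/5 + 42 + 42) = 204/5, so the U-coordinate is (204/5)/(-68) = -3/5.
[UPW] = ½·(1·(14−7) + (-12/5)·(7−(-3)) + 7·(-3−14)) = ½·(7 − 24 − 119) = -68, so the V-coordinate is 1.
[UVP] = ½·(1·(8−14) + (-6)·(14−(-3)) + (-12/5)·(-3−8)) = ½·(-6 − 102 + 132/5) = -204/5, so the W-coordinate is 3/5.
Check: -3/5 + 1 + 3/5 = 1.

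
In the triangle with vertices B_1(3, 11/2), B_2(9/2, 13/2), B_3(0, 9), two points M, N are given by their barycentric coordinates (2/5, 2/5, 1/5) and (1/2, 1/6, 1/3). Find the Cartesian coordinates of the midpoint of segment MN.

(21/8, 403/60)

Barycentric coordinates of the midpoint are the average: (9/20, 17/60, 4/15).
Converting: (9/20)·B_1 + (17/60)·B_2 + (4/15)·B_3 = (21/8, 403/60).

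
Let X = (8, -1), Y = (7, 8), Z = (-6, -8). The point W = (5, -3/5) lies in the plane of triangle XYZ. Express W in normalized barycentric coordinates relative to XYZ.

Signed area of the reference triangle: [XYZ] = ½·(8·(8−(-8)) + 7·(-8−(-1)) + (-6)·(-1−8)) = ½·(128 − 49 + 54) = 133/2.
[WYZ] = ½·(5·(8−(-8)) + 7·(-8−(-3/5)) + (-6)·(-3/5−8)) = ½·(80 − 259/5 + 258/5) = 399/10, so the X-coordinate is (399/10)/(133/2) = 3/5.
[XWZ] = ½·(8·(-3/5−(-8)) + 5·(-8−(-1)) + (-6)·(-1−(-3/5))) = ½·(296/5 − 35 + 12/5) = 133/10, so the Y-coordinate is 1/5.
[XYW] = ½·(8·(8−(-3/5)) + 7·(-3/5−(-1)) + 5·(-1−8)) = ½·(344/5 + 14/5 − 45) = 133/10, so the Z-coordinate is 1/5.

(3/5, 1/5, 1/5)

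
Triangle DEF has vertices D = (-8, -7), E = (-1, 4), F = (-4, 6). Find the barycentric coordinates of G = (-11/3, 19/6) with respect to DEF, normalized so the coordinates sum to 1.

(1/6, 1/3, 1/2)

Signed area of the reference triangle: [DEF] = ½·((-8)·(4−6) + (-1)·(6−(-7)) + (-4)·(-7−4)) = ½·(16 − 13 + 44) = 47/2.
[GEF] = ½·((-11/3)·(4−6) + (-1)·(6−(19/6)) + (-4)·(19/6−4)) = ½·(22/3 − 17/6 + 10/3) = 47/12, so the D-coordinate is (47/12)/(47/2) = 1/6.
[DGF] = ½·((-8)·(19/6−6) + (-11/3)·(6−(-7)) + (-4)·(-7−(19/6))) = ½·(68/3 − 143/3 + 122/3) = 47/6, so the E-coordinate is 1/3.
[DEG] = ½·((-8)·(4−(19/6)) + (-1)·(19/6−(-7)) + (-11/3)·(-7−4)) = ½·(-20/3 − 61/6 + 121/3) = 47/4, so the F-coordinate is 1/2.
Check: 1/6 + 1/3 + 1/2 = 1.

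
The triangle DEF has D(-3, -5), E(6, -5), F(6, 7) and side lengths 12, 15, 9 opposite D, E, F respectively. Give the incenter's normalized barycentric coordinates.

The incenter has barycentric coordinates proportional to the opposite side lengths: (12 : 15 : 9).
Normalizing by 12+15+9 = 36 gives (1/3, 5/12, 1/4).

(1/3, 5/12, 1/4)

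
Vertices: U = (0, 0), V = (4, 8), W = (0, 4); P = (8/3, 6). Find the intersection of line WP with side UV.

(16/5, 32/5)

Barycentric coordinates of P with respect to UVW: (1/6, 2/3, 1/6).
On side UV the W-coordinate is zero; dropping P's W-weight 1/6 and renormalizing the remaining 1/6 : 2/3 gives weights 1/5, 4/5 on U, V.
Q = (1/5)·(0, 0) + (4/5)·(4, 8) = (16/5, 32/5).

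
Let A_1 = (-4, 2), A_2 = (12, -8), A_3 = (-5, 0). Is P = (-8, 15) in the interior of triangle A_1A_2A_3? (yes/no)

no

Barycentric coordinates of P: (11/2, -1/2, -4).
The three coordinates are positive, negative, negative; a point is interior exactly when all three are positive.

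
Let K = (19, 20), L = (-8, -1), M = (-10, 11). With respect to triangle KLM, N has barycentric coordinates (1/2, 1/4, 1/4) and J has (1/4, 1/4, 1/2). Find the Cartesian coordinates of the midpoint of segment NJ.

(11/8, 91/8)

Barycentric coordinates of the midpoint are the average: (3/8, 1/4, 3/8).
Converting: (3/8)·K + (1/4)·L + (3/8)·M = (11/8, 91/8).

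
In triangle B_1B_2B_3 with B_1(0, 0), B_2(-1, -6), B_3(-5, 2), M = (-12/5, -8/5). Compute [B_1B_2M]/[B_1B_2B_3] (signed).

[B_1B_2B_3] = ½·(0·(-6−2) + (-1)·(2−0) + (-5)·(0−(-6))) = ½·(0 − 2 − 30) = -16.
[B_1B_2M] = ½·(0·(-6−(-8/5)) + (-1)·(-8/5−0) + (-12/5)·(0−(-6))) = ½·(0 + 8/5 − 72/5) = -32/5, so the ratio is (-32/5)/(-16) = 2/5.

2/5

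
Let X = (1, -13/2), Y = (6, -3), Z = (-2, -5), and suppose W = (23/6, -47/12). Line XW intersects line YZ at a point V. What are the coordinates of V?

Barycentric coordinates of W with respect to XYZ: (1/6, 2/3, 1/6).
On side YZ the X-coordinate is zero; dropping W's X-weight 1/6 and renormalizing the remaining 2/3 : 1/6 gives weights 4/5, 1/5 on Y, Z.
V = (4/5)·(6, -3) + (1/5)·(-2, -5) = (22/5, -17/5).

(22/5, -17/5)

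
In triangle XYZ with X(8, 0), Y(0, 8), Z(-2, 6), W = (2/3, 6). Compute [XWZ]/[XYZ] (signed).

1/2

[XYZ] = ½·(8·(8−6) + 0·(6−0) + (-2)·(0−8)) = ½·(16 + 0 + 16) = 16.
[XWZ] = ½·(8·(6−6) + (2/3)·(6−0) + (-2)·(0−6)) = ½·(0 + 4 + 12) = 8, so the ratio is 8/16 = 1/2.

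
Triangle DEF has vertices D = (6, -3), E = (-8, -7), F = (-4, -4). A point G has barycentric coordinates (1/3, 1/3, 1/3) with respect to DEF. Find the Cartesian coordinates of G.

(-2, -14/3)

G = (1/3)·D + (1/3)·E + (1/3)·F.
x-coordinate: (1/3)·6 + (1/3)·(-8) + (1/3)·(-4) = -2.
y-coordinate: (1/3)·(-3) + (1/3)·(-7) + (1/3)·(-4) = -14/3.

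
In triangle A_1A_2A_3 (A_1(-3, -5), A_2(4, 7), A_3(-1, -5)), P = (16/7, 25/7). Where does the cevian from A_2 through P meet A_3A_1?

(-2, -5)

Barycentric coordinates of P with respect to A_1A_2A_3: (1/7, 5/7, 1/7).
On side A_3A_1 the A_2-coordinate is zero; dropping P's A_2-weight 5/7 and renormalizing the remaining 1/7 : 1/7 gives weights 1/2, 1/2 on A_3, A_1.
Q = (1/2)·(-1, -5) + (1/2)·(-3, -5) = (-2, -5).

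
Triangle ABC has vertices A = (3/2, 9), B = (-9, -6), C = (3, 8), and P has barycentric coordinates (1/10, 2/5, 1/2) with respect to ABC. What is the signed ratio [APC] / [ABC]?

2/5

The signed ratio [APC]/[ABC] equals the barycentric coordinate of P at vertex B, which is 2/5.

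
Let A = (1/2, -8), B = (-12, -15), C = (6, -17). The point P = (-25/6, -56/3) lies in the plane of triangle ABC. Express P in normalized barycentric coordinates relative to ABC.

(-1/3, 2/3, 2/3)

Signed area of the reference triangle: [ABC] = ½·((1/2)·(-15−(-17)) + (-12)·(-17−(-8)) + 6·(-8−(-15))) = ½·(1 + 108 + 42) = 151/2.
[PBC] = ½·((-25/6)·(-15−(-17)) + (-12)·(-17−(-56/3)) + 6·(-56/3−(-15))) = ½·(-25/3 − 20 − 22) = -151/6, so the A-coordinate is (-151/6)/(151/2) = -1/3.
[APC] = ½·((1/2)·(-56/3−(-17)) + (-25/6)·(-17−(-8)) + 6·(-8−(-56/3))) = ½·(-5/6 + 75/2 + 64) = 151/3, so the B-coordinate is 2/3.
[ABP] = ½·((1/2)·(-15−(-56/3)) + (-12)·(-56/3−(-8)) + (-25/6)·(-8−(-15))) = ½·(11/6 + 128 − 175/6) = 151/3, so the C-coordinate is 2/3.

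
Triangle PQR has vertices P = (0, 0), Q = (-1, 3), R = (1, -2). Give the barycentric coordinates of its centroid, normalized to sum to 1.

The centroid is the average of the vertices, so each weight is 1/3.

(1/3, 1/3, 1/3)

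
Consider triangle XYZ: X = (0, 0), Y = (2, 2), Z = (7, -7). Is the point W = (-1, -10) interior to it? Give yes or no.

no

Barycentric coordinates of W: (87/28, -11/4, 9/14).
The three coordinates are positive, negative, positive; a point is interior exactly when all three are positive.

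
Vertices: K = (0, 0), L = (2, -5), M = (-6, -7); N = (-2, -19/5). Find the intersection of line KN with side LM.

Barycentric coordinates of N with respect to KLM: (2/5, 1/5, 2/5).
On side LM the K-coordinate is zero; dropping N's K-weight 2/5 and renormalizing the remaining 1/5 : 2/5 gives weights 1/3, 2/3 on L, M.
J = (1/3)·(2, -5) + (2/3)·(-6, -7) = (-10/3, -19/3).

(-10/3, -19/3)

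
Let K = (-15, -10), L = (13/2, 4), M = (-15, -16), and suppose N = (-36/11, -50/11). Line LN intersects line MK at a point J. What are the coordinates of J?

(-15, -74/5)

Barycentric coordinates of N with respect to KLM: (1/11, 6/11, 4/11).
On side MK the L-coordinate is zero; dropping N's L-weight 6/11 and renormalizing the remaining 4/11 : 1/11 gives weights 4/5, 1/5 on M, K.
J = (4/5)·(-15, -16) + (1/5)·(-15, -10) = (-15, -74/5).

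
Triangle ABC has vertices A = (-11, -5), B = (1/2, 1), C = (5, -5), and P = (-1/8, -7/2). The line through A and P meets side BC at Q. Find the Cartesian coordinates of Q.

Barycentric coordinates of P with respect to ABC: (1/4, 1/4, 1/2).
On side BC the A-coordinate is zero; dropping P's A-weight 1/4 and renormalizing the remaining 1/4 : 1/2 gives weights 1/3, 2/3 on B, C.
Q = (1/3)·(1/2, 1) + (2/3)·(5, -5) = (7/2, -3).

(7/2, -3)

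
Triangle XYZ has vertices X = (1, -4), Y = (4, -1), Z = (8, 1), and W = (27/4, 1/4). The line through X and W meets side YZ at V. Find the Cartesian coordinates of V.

(80/11, 7/11)

Barycentric coordinates of W with respect to XYZ: (1/12, 1/6, 3/4).
On side YZ the X-coordinate is zero; dropping W's X-weight 1/12 and renormalizing the remaining 1/6 : 3/4 gives weights 2/11, 9/11 on Y, Z.
V = (2/11)·(4, -1) + (9/11)·(8, 1) = (80/11, 7/11).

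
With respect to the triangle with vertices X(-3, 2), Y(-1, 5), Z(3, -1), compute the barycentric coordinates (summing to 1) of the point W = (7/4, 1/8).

Signed area of the reference triangle: [XYZ] = ½·((-3)·(5−(-1)) + (-1)·(-1−2) + 3·(2−5)) = ½·(-18 + 3 − 9) = -12.
[WYZ] = ½·((7/4)·(5−(-1)) + (-1)·(-1−(1/8)) + 3·(1/8−5)) = ½·(21/2 + 9/8 − 117/8) = -3/2, so the X-coordinate is (-3/2)/(-12) = 1/8.
[XWZ] = ½·((-3)·(1/8−(-1)) + (7/4)·(-1−2) + 3·(2−(1/8))) = ½·(-27/8 − 21/4 + 45/8) = -3/2, so the Y-coordinate is 1/8.
[XYW] = ½·((-3)·(5−(1/8)) + (-1)·(1/8−2) + (7/4)·(2−5)) = ½·(-117/8 + 15/8 − 21/4) = -9, so the Z-coordinate is 3/4.

(1/8, 1/8, 3/4)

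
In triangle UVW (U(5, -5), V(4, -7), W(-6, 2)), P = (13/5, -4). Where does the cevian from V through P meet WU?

Barycentric coordinates of P with respect to UVW: (3/5, 1/5, 1/5).
On side WU the V-coordinate is zero; dropping P's V-weight 1/5 and renormalizing the remaining 1/5 : 3/5 gives weights 1/4, 3/4 on W, U.
Q = (1/4)·(-6, 2) + (3/4)·(5, -5) = (9/4, -13/4).

(9/4, -13/4)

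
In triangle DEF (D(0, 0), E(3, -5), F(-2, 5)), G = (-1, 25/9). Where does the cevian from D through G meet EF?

Barycentric coordinates of G with respect to DEF: (2/9, 1/9, 2/3).
On side EF the D-coordinate is zero; dropping G's D-weight 2/9 and renormalizing the remaining 1/9 : 2/3 gives weights 1/7, 6/7 on E, F.
H = (1/7)·(3, -5) + (6/7)·(-2, 5) = (-9/7, 25/7).

(-9/7, 25/7)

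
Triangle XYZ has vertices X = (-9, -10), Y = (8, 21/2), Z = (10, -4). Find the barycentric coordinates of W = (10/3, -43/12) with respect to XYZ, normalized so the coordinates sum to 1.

(1/3, 1/6, 1/2)

Signed area of the reference triangle: [XYZ] = ½·((-9)·(21/2−(-4)) + 8·(-4−(-10)) + 10·(-10−(21/2))) = ½·(-261/2 + 48 − 205) = -575/4.
[WYZ] = ½·((10/3)·(21/2−(-4)) + 8·(-4−(-43/12)) + 10·(-43/12−(21/2))) = ½·(145/3 − 10/3 − 845/6) = -575/12, so the X-coordinate is (-575/12)/(-575/4) = 1/3.
[XWZ] = ½·((-9)·(-43/12−(-4)) + (10/3)·(-4−(-10)) + 10·(-10−(-43/12))) = ½·(-15/4 + 20 − 385/6) = -575/24, so the Y-coordinate is 1/6.
[XYW] = ½·((-9)·(21/2−(-43/12)) + 8·(-43/12−(-10)) + (10/3)·(-10−(21/2))) = ½·(-507/4 + 154/3 − 205/3) = -575/8, so the Z-coordinate is 1/2.
Check: 1/3 + 1/6 + 1/2 = 1.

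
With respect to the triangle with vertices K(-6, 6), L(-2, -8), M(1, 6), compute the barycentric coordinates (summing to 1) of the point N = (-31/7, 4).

Signed area of the reference triangle: [KLM] = ½·((-6)·(-8−6) + (-2)·(6−6) + 1·(6−(-8))) = ½·(84 + 0 + 14) = 49.
[NLM] = ½·((-31/7)·(-8−6) + (-2)·(6−4) + 1·(4−(-8))) = ½·(62 − 4 + 12) = 35, so the K-coordinate is 35/49 = 5/7.
[KNM] = ½·((-6)·(4−6) + (-31/7)·(6−6) + 1·(6−4)) = ½·(12 + 0 + 2) = 7, so the L-coordinate is 1/7.
[KLN] = ½·((-6)·(-8−4) + (-2)·(4−6) + (-31/7)·(6−(-8))) = ½·(72 + 4 − 62) = 7, so the M-coordinate is 1/7.

(5/7, 1/7, 1/7)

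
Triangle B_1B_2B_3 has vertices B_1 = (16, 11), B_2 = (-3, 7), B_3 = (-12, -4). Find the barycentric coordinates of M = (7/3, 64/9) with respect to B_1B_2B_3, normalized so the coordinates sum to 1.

Signed area of the reference triangle: [B_1B_2B_3] = ½·(16·(7−(-4)) + (-3)·(-4−11) + (-12)·(11−7)) = ½·(176 + 45 − 48) = 173/2.
[MB_2B_3] = ½·((7/3)·(7−(-4)) + (-3)·(-4−(64/9)) + (-12)·(64/9−7)) = ½·(77/3 + 100/3 − 4/3) = 173/6, so the B_1-coordinate is (173/6)/(173/2) = 1/3.
[B_1MB_3] = ½·(16·(64/9−(-4)) + (7/3)·(-4−11) + (-12)·(11−(64/9))) = ½·(1600/9 − 35 − 140/3) = 865/18, so the B_2-coordinate is 5/9.
[B_1B_2M] = ½·(16·(7−(64/9)) + (-3)·(64/9−11) + (7/3)·(11−7)) = ½·(-16/9 + 35/3 + 28/3) = 173/18, so the B_3-coordinate is 1/9.

(1/3, 5/9, 1/9)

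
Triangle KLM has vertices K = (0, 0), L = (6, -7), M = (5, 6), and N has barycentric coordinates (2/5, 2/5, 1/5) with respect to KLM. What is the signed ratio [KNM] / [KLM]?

The signed ratio [KNM]/[KLM] equals the barycentric coordinate of N at vertex L, which is 2/5.

2/5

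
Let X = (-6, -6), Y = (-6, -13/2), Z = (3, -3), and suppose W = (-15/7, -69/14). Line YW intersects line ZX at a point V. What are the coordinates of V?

(3/4, -15/4)

Barycentric coordinates of W with respect to XYZ: (1/7, 3/7, 3/7).
On side ZX the Y-coordinate is zero; dropping W's Y-weight 3/7 and renormalizing the remaining 3/7 : 1/7 gives weights 3/4, 1/4 on Z, X.
V = (3/4)·(3, -3) + (1/4)·(-6, -6) = (3/4, -15/4).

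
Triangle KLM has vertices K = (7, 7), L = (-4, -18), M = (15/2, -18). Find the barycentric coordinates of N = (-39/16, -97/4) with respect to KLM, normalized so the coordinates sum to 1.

Signed area of the reference triangle: [KLM] = ½·(7·(-18−(-18)) + (-4)·(-18−7) + (15/2)·(7−(-18))) = ½·(0 + 100 + 375/2) = 575/4.
[NLM] = ½·((-39/16)·(-18−(-18)) + (-4)·(-18−(-97/4)) + (15/2)·(-97/4−(-18))) = ½·(0 − 25 − 375/8) = -575/16, so the K-coordinate is (-575/16)/(575/4) = -1/4.
[KNM] = ½·(7·(-97/4−(-18)) + (-39/16)·(-18−7) + (15/2)·(7−(-97/4))) = ½·(-175/4 + 975/16 + 1875/8) = 4025/32, so the L-coordinate is 7/8.
[KLN] = ½·(7·(-18−(-97/4)) + (-4)·(-97/4−7) + (-39/16)·(7−(-18))) = ½·(175/4 + 125 − 975/16) = 1725/32, so the M-coordinate is 3/8.
Check: -1/4 + 7/8 + 3/8 = 1.

(-1/4, 7/8, 3/8)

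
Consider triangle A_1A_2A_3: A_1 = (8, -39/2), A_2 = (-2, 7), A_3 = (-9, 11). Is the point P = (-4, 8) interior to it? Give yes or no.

yes

Barycentric coordinates of P: (2/291, 203/291, 86/291).
The three coordinates are positive, positive, positive; a point is interior exactly when all three are positive.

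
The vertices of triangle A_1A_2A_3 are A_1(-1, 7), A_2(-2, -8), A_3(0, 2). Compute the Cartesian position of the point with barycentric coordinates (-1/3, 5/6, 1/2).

P = (-1/3)·A_1 + (5/6)·A_2 + (1/2)·A_3.
x-coordinate: (-1/3)·(-1) + (5/6)·(-2) + (1/2)·0 = -4/3.
y-coordinate: (-1/3)·7 + (5/6)·(-8) + (1/2)·2 = -8.

(-4/3, -8)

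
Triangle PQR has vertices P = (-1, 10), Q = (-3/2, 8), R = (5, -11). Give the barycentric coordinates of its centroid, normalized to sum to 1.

(1/3, 1/3, 1/3)

The centroid is the average of the vertices, so each weight is 1/3.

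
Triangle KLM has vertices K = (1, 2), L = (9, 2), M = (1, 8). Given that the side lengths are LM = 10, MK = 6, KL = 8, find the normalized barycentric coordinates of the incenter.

The incenter has barycentric coordinates proportional to the opposite side lengths: (10 : 6 : 8).
Normalizing by 10+6+8 = 24 gives (5/12, 1/4, 1/3).

(5/12, 1/4, 1/3)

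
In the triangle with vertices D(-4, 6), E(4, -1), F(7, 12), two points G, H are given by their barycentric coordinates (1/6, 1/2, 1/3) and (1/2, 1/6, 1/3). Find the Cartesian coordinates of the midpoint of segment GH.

Barycentric coordinates of the midpoint are the average: (1/3, 1/3, 1/3).
Converting: (1/3)·D + (1/3)·E + (1/3)·F = (7/3, 17/3).

(7/3, 17/3)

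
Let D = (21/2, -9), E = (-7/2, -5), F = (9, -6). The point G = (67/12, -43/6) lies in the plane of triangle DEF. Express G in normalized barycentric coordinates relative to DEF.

(1/2, 1/3, 1/6)

Signed area of the reference triangle: [DEF] = ½·((21/2)·(-5−(-6)) + (-7/2)·(-6−(-9)) + 9·(-9−(-5))) = ½·(21/2 − 21/2 − 36) = -18.
[GEF] = ½·((67/12)·(-5−(-6)) + (-7/2)·(-6−(-43/6)) + 9·(-43/6−(-5))) = ½·(67/12 − 49/12 − 39/2) = -9, so the D-coordinate is (-9)/(-18) = 1/2.
[DGF] = ½·((21/2)·(-43/6−(-6)) + (67/12)·(-6−(-9)) + 9·(-9−(-43/6))) = ½·(-49/4 + 67/4 − 33/2) = -6, so the E-coordinate is 1/3.
[DEG] = ½·((21/2)·(-5−(-43/6)) + (-7/2)·(-43/6−(-9)) + (67/12)·(-9−(-5))) = ½·(91/4 − 77/12 − 67/3) = -3, so the F-coordinate is 1/6.
Check: 1/2 + 1/3 + 1/6 = 1.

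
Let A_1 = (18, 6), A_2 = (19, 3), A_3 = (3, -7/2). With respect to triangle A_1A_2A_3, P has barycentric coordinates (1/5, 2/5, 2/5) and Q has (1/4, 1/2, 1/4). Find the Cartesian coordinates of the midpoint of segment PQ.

(543/40, 25/16)

Barycentric coordinates of the midpoint are the average: (9/40, 9/20, 13/40).
Converting: (9/40)·A_1 + (9/20)·A_2 + (13/40)·A_3 = (543/40, 25/16).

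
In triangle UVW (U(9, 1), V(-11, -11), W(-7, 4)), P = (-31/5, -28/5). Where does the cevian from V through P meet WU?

Barycentric coordinates of P with respect to UVW: (1/5, 3/5, 1/5).
On side WU the V-coordinate is zero; dropping P's V-weight 3/5 and renormalizing the remaining 1/5 : 1/5 gives weights 1/2, 1/2 on W, U.
Q = (1/2)·(-7, 4) + (1/2)·(9, 1) = (1, 5/2).

(1, 5/2)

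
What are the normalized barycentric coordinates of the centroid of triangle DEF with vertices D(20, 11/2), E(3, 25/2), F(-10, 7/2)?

The centroid is the average of the vertices, so each weight is 1/3.

(1/3, 1/3, 1/3)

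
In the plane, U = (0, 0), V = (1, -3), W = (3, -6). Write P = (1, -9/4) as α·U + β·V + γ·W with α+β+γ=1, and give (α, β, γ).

(1/2, 1/4, 1/4)

Signed area of the reference triangle: [UVW] = ½·(0·(-3−(-6)) + 1·(-6−0) + 3·(0−(-3))) = ½·(0 − 6 + 9) = 3/2.
[PVW] = ½·(1·(-3−(-6)) + 1·(-6−(-9/4)) + 3·(-9/4−(-3))) = ½·(3 − 15/4 + 9/4) = 3/4, so the U-coordinate is (3/4)/(3/2) = 1/2.
[UPW] = ½·(0·(-9/4−(-6)) + 1·(-6−0) + 3·(0−(-9/4))) = ½·(0 − 6 + 27/4) = 3/8, so the V-coordinate is 1/4.
[UVP] = ½·(0·(-3−(-9/4)) + 1·(-9/4−0) + 1·(0−(-3))) = ½·(0 − 9/4 + 3) = 3/8, so the W-coordinate is 1/4.
Check: 1/2 + 1/4 + 1/4 = 1.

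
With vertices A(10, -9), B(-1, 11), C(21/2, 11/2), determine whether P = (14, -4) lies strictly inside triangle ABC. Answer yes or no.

no

Barycentric coordinates of P: (60/113, -37/113, 90/113).
The three coordinates are positive, negative, positive; a point is interior exactly when all three are positive.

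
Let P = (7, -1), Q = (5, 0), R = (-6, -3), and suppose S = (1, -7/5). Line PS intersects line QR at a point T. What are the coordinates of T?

(-1/2, -3/2)

Barycentric coordinates of S with respect to PQR: (1/5, 2/5, 2/5).
On side QR the P-coordinate is zero; dropping S's P-weight 1/5 and renormalizing the remaining 2/5 : 2/5 gives weights 1/2, 1/2 on Q, R.
T = (1/2)·(5, 0) + (1/2)·(-6, -3) = (-1/2, -3/2).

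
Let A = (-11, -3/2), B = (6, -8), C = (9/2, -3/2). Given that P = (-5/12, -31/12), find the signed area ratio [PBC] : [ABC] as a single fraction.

1/3

[ABC] = ½·((-11)·(-8−(-3/2)) + 6·(-3/2−(-3/2)) + (9/2)·(-3/2−(-8))) = ½·(143/2 + 0 + 117/4) = 403/8.
[PBC] = ½·((-5/12)·(-8−(-3/2)) + 6·(-3/2−(-31/12)) + (9/2)·(-31/12−(-8))) = ½·(65/24 + 13/2 + 195/8) = 403/24, so the ratio is (403/24)/(403/8) = 1/3.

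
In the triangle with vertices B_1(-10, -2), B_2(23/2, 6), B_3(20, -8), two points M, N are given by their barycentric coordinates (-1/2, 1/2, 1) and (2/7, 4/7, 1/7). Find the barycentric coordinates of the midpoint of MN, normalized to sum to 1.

Since both coordinate triples sum to 1, the midpoint's barycentrics are the componentwise average.
(-1/2+2/7)/2 = -3/28; similarly 15/28 and 4/7.

(-3/28, 15/28, 4/7)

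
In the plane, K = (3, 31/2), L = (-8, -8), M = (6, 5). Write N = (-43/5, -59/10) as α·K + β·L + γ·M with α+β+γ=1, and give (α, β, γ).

Signed area of the reference triangle: [KLM] = ½·(3·(-8−5) + (-8)·(5−(31/2)) + 6·(31/2−(-8))) = ½·(-39 + 84 + 141) = 93.
[NLM] = ½·((-43/5)·(-8−5) + (-8)·(5−(-59/10)) + 6·(-59/10−(-8))) = ½·(559/5 − 436/5 + 63/5) = 93/5, so the K-coordinate is (93/5)/93 = 1/5.
[KNM] = ½·(3·(-59/10−5) + (-43/5)·(5−(31/2)) + 6·(31/2−(-59/10))) = ½·(-327/10 + 903/10 + 642/5) = 93, so the L-coordinate is 1.
[KLN] = ½·(3·(-8−(-59/10)) + (-8)·(-59/10−(31/2)) + (-43/5)·(31/2−(-8))) = ½·(-63/10 + 856/5 − 2021/10) = -93/5, so the M-coordinate is -1/5.
Check: 1/5 + 1 − 1/5 = 1.

(1/5, 1, -1/5)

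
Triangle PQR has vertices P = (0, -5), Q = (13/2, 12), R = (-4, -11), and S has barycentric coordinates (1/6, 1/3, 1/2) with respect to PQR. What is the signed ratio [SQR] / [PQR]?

1/6

The signed ratio [SQR]/[PQR] equals the barycentric coordinate of S at vertex P, which is 1/6.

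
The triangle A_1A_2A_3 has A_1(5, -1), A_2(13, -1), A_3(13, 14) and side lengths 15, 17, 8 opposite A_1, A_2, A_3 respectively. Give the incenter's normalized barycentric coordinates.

The incenter has barycentric coordinates proportional to the opposite side lengths: (15 : 17 : 8).
Normalizing by 15+17+8 = 40 gives (3/8, 17/40, 1/5).

(3/8, 17/40, 1/5)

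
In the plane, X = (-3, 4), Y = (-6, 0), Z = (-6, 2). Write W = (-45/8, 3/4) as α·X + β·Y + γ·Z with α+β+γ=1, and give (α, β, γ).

(1/8, 3/4, 1/8)

Signed area of the reference triangle: [XYZ] = ½·((-3)·(0−2) + (-6)·(2−4) + (-6)·(4−0)) = ½·(6 + 12 − 24) = -3.
[WYZ] = ½·((-45/8)·(0−2) + (-6)·(2−(3/4)) + (-6)·(3/4−0)) = ½·(45/4 − 15/2 − 9/2) = -3/8, so the X-coordinate is (-3/8)/(-3) = 1/8.
[XWZ] = ½·((-3)·(3/4−2) + (-45/8)·(2−4) + (-6)·(4−(3/4))) = ½·(15/4 + 45/4 − 39/2) = -9/4, so the Y-coordinate is 3/4.
[XYW] = ½·((-3)·(0−(3/4)) + (-6)·(3/4−4) + (-45/8)·(4−0)) = ½·(9/4 + 39/2 − 45/2) = -3/8, so the Z-coordinate is 1/8.
Check: 1/8 + 3/4 + 1/8 = 1.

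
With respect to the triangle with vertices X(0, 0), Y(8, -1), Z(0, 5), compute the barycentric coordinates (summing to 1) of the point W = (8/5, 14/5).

(1/5, 1/5, 3/5)

Signed area of the reference triangle: [XYZ] = ½·(0·(-1−5) + 8·(5−0) + 0·(0−(-1))) = ½·(0 + 40 + 0) = 20.
[WYZ] = ½·((8/5)·(-1−5) + 8·(5−(14/5)) + 0·(14/5−(-1))) = ½·(-48/5 + 88/5 + 0) = 4, so the X-coordinate is 4/20 = 1/5.
[XWZ] = ½·(0·(14/5−5) + (8/5)·(5−0) + 0·(0−(14/5))) = ½·(0 + 8 + 0) = 4, so the Y-coordinate is 1/5.
[XYW] = ½·(0·(-1−(14/5)) + 8·(14/5−0) + (8/5)·(0−(-1))) = ½·(0 + 112/5 + 8/5) = 12, so the Z-coordinate is 3/5.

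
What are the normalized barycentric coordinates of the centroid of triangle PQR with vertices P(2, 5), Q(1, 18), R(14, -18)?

The centroid is the average of the vertices, so each weight is 1/3.

(1/3, 1/3, 1/3)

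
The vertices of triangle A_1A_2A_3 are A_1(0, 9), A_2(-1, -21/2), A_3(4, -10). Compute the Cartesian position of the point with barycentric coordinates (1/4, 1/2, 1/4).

P = (1/4)·A_1 + (1/2)·A_2 + (1/4)·A_3.
x-coordinate: (1/4)·0 + (1/2)·(-1) + (1/4)·4 = 1/2.
y-coordinate: (1/4)·9 + (1/2)·(-21/2) + (1/4)·(-10) = -11/2.

(1/2, -11/2)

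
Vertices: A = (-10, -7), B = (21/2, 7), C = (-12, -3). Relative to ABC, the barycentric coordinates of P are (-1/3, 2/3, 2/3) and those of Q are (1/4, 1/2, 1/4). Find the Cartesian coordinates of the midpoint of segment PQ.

(25/24, 3)

Barycentric coordinates of the midpoint are the average: (-1/24, 7/12, 11/24).
Converting: (-1/24)·A + (7/12)·B + (11/24)·C = (25/24, 3).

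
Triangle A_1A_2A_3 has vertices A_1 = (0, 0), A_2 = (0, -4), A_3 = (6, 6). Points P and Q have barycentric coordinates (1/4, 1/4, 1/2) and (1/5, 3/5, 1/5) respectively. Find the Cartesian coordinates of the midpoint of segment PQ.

Barycentric coordinates of the midpoint are the average: (9/40, 17/40, 7/20).
Converting: (9/40)·A_1 + (17/40)·A_2 + (7/20)·A_3 = (21/10, 2/5).

(21/10, 2/5)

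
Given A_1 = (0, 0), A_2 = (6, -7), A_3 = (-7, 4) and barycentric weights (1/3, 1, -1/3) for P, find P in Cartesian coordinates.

P = (1/3)·A_1 + 1·A_2 + (-1/3)·A_3.
x-coordinate: (1/3)·0 + 1·6 + (-1/3)·(-7) = 25/3.
y-coordinate: (1/3)·0 + 1·(-7) + (-1/3)·4 = -25/3.

(25/3, -25/3)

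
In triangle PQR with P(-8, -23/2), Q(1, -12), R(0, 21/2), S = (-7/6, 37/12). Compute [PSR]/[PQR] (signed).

[PQR] = ½·((-8)·(-12−(21/2)) + 1·(21/2−(-23/2)) + 0·(-23/2−(-12))) = ½·(180 + 22 + 0) = 101.
[PSR] = ½·((-8)·(37/12−(21/2)) + (-7/6)·(21/2−(-23/2)) + 0·(-23/2−(37/12))) = ½·(178/3 − 77/3 + 0) = 101/6, so the ratio is (101/6)/101 = 1/6.

1/6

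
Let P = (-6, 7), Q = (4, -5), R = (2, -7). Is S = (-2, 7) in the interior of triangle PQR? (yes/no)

no

Barycentric coordinates of S: (9/11, 14/11, -12/11).
The three coordinates are positive, positive, negative; a point is interior exactly when all three are positive.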